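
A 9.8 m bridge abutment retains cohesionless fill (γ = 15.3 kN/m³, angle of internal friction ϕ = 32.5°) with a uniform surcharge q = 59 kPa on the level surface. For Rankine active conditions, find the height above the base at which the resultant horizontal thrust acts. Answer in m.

K_a = 0.3010.
Triangular part P₁ = ½K_aγH² = 221.1 at H/3 = 3.267 m; rectangular part P₂ = K_a q H = 174.0 at H/2 = 4.900 m.
ȳ = (P₁·3.267 + P₂·4.900)/(P₁+P₂) = 3.986 m.

3.99 m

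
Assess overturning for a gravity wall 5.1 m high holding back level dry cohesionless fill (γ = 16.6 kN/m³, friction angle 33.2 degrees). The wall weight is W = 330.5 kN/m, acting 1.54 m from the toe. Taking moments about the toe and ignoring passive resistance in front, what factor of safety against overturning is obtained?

K_a = tan²(45° − 33.2°/2) = 0.2924.
P_a = ½K_aγH² = 0.5×0.2924×16.6×5.1² = 63.11 kN/m, acting at H/3 = 1.700 m above the base.
Overturning moment M_o = P_a × H/3 = 63.11 × 1.700 = 107.3.
Resisting moment M_r = W × 1.54 = 330.5 × 1.54 = 509.0.
FS_overturning = M_r/M_o = 509.0/107.3 = 4.744.

4.74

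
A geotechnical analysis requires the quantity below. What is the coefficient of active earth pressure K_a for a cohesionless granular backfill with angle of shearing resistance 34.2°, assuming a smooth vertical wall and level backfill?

0.280

K_a = tan²(45° − φ/2) = tan²(27.90°) = 0.2803.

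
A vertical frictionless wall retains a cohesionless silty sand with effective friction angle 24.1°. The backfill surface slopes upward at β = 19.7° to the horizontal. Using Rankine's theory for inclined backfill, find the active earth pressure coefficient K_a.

0.571

K_a = cos β · (cos β − √(cos²β − cos²φ)) / (cos β + √(cos²β − cos²φ)).
cos β = 0.9415, cos φ = 0.9128, √(cos²β − cos²φ) = 0.2304.
K_a = 0.9415 × (0.9415 − 0.2304)/(0.9415 + 0.2304) = 0.5712.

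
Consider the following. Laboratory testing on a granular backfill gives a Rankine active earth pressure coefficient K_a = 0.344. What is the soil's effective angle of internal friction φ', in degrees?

K_a = tan²(45° − φ/2) ⇒ 45° − φ/2 = arctan(√0.344) = 30.39°.
φ = 2(45° − 30.39°) = 29.22°.

29.2°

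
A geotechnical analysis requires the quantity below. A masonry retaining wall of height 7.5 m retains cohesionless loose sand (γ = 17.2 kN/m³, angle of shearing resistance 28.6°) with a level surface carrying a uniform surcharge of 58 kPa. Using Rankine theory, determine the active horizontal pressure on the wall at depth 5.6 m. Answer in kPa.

54.4 kPa

K_a = (1 − sin φ)/(1 + sin φ) = 0.3525.
σ_v = γz + q = 17.2 × 5.6 + 58 = 154.3 kPa.
σ_h = K_a σ_v = 0.3525 × 154.3 = 54.41 kPa.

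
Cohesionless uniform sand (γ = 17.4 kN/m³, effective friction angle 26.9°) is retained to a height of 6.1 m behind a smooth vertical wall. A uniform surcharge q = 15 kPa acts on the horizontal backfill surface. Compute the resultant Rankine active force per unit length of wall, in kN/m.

157 kN/m

K_a = tan²(45° − φ/2) = 0.3770.
Soil triangle: ½ K_a γ H² = 0.5×0.3770×17.4×6.1² = 122.0 kN/m.
Surcharge rectangle: K_a q H = 0.3770×15×6.1 = 34.50 kN/m.
Total = 122.0 + 34.50 = 156.5 kN/m.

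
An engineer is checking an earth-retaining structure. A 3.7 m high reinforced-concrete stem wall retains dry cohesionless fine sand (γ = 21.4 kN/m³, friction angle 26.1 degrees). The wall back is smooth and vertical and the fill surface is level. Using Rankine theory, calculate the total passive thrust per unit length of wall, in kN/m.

377 kN/m

K_p = tan²(45° + φ/2) = 2.571.
P_p = ½ K_p γ H² = 0.5 × 2.571 × 21.4 × 3.7² = 376.6 kN/m.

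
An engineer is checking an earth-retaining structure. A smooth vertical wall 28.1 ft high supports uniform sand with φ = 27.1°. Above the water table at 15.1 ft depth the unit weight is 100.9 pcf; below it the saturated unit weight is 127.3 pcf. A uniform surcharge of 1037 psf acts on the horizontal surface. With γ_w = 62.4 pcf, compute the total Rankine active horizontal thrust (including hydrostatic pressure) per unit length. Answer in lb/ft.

29900 lb/ft

K_a = tan²(45° − φ/2) = 0.3741.
γ' = 127.3 − 62.4 = 64.90 pcf. h₂ = H − d_w = 13.0 ft.
σ'_h: at surface K_a·q = 387.9; at WT K_a(q+γd_w) = 957.8; at base K_a(q+γd_w+γ'h₂) = 1273 psf.
P₁ = ½(387.9+957.8)×15.1 = 10160; P₂ = ½(957.8+1273)×13.0 = 14500; P_w = ½γ_w h₂² = 5273.
Total = 10160+14500+5273 = 29940 lb/ft.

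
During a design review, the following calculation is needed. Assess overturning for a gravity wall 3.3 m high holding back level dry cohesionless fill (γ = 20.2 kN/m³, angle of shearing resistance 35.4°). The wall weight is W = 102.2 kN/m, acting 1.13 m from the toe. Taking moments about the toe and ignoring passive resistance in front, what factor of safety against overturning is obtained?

3.58

K_a = tan²(45° − 35.4°/2) = 0.2664.
P_a = ½K_aγH² = 0.5×0.2664×20.2×3.3² = 29.30 kN/m, acting at H/3 = 1.100 m above the base.
Overturning moment M_o = P_a × H/3 = 29.30 × 1.100 = 32.23.
Resisting moment M_r = W × 1.13 = 102.2 × 1.13 = 115.5.
FS_overturning = M_r/M_o = 115.5/32.23 = 3.583.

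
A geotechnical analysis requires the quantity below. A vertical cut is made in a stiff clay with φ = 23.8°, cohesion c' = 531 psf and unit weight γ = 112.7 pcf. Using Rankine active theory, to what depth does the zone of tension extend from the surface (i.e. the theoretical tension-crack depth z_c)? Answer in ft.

K_a = tan²(45° − 23.8°/2) = 0.4250; √K_a = 0.6519.
The active pressure is zero where K_a γ z = 2c√K_a, so z_c = 2c/(γ√K_a) = 2×531/(112.7×0.6519) = 14.46 ft.

14.5 ft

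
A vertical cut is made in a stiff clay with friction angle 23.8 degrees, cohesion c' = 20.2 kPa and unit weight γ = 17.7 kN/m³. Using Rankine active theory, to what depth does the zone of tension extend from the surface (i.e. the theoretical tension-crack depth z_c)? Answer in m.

K_a = tan²(45° − 23.8°/2) = 0.4250; √K_a = 0.6519.
The active pressure is zero where K_a γ z = 2c√K_a, so z_c = 2c/(γ√K_a) = 2×20.2/(17.7×0.6519) = 3.501 m.

3.50 m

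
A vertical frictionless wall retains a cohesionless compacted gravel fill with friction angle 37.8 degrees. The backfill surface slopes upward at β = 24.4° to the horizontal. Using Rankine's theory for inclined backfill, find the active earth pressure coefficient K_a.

K_a = cos β · (cos β − √(cos²β − cos²φ)) / (cos β + √(cos²β − cos²φ)).
cos β = 0.9107, cos φ = 0.7902, √(cos²β − cos²φ) = 0.4528.
K_a = 0.9107 × (0.9107 − 0.4528)/(0.9107 + 0.4528) = 0.3059.

0.306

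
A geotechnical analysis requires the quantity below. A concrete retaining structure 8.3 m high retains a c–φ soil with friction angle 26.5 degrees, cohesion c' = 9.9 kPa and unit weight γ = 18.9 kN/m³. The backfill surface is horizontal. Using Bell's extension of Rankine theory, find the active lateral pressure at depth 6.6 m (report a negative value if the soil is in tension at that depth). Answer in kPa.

K_a = (1 − sin φ)/(1 + sin φ) = 0.3829.
σ_a = K_a γ z − 2c√K_a = 0.3829×18.9×6.6 − 2×9.9×0.6188 = 35.51 kPa.

35.5 kPa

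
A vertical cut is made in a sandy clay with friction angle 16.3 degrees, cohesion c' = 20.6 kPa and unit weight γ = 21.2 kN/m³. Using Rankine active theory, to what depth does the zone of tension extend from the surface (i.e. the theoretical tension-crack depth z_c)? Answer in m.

K_a = tan²(45° − 16.3°/2) = 0.5617; √K_a = 0.7495.
The active pressure is zero where K_a γ z = 2c√K_a, so z_c = 2c/(γ√K_a) = 2×20.6/(21.2×0.7495) = 2.593 m.

2.59 m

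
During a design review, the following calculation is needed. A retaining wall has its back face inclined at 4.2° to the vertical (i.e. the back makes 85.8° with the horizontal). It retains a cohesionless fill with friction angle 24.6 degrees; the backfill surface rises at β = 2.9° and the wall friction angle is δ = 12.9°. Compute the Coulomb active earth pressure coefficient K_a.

0.419

K_a = sin²(α+φ) / [sin²α · sin(α−δ) · (1 + √{sin(φ+δ)sin(φ−β) / (sin(α−δ)sin(α+β))})²].
With α = 85.8°, φ = 24.6°, δ = 12.9°, β = 2.9°: K_a = 0.4188.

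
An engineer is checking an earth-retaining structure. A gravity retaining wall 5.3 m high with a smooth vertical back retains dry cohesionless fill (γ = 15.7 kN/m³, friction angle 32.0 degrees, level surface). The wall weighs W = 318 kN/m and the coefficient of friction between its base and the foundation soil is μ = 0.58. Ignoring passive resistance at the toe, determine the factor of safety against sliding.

K_a = tan²(45° − 32.0°/2) = 0.3073.
P_a = ½K_aγH² = 0.5×0.3073×15.7×5.3² = 67.75 kN/m, acting at H/3 = 1.767 m above the base.
FS_sliding = μW / P_a = 0.58×318 / 67.75 = 2.722.

2.72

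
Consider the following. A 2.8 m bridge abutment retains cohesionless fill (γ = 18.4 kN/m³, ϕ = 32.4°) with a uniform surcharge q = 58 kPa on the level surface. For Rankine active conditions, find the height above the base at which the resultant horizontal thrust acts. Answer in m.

1.26 m

K_a = 0.3022.
Triangular part P₁ = ½K_aγH² = 21.80 at H/3 = 0.9333 m; rectangular part P₂ = K_a q H = 49.08 at H/2 = 1.400 m.
ȳ = (P₁·0.9333 + P₂·1.400)/(P₁+P₂) = 1.256 m.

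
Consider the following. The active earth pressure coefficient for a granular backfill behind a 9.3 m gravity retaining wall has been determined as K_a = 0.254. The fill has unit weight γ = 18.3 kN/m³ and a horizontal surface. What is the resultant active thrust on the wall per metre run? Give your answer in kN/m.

P = ½ K_a γ H² = 0.5 × 0.254 × 18.3 × 9.3² = 201.0 kN/m.

201 kN/m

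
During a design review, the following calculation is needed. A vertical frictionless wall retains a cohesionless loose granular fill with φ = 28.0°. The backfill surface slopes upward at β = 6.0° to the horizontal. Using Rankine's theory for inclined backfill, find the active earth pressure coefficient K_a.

K_a = cos β · (cos β − √(cos²β − cos²φ)) / (cos β + √(cos²β − cos²φ)).
cos β = 0.9945, cos φ = 0.8829, √(cos²β − cos²φ) = 0.4577.
K_a = 0.9945 × (0.9945 − 0.4577)/(0.9945 + 0.4577) = 0.3676.

0.368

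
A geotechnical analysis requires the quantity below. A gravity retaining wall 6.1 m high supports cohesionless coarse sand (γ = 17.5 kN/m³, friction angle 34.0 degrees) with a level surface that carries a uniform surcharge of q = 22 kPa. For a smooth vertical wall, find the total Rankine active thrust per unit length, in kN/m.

K_a = tan²(45° − φ/2) = 0.2827.
Soil triangle: ½ K_a γ H² = 0.5×0.2827×17.5×6.1² = 92.05 kN/m.
Surcharge rectangle: K_a q H = 0.2827×22×6.1 = 37.94 kN/m.
Total = 92.05 + 37.94 = 130.0 kN/m.

130 kN/m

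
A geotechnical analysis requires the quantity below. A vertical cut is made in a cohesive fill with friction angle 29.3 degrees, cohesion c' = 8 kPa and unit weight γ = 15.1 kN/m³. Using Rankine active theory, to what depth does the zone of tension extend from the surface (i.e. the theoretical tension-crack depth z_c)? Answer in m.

1.81 m

K_a = tan²(45° − 29.3°/2) = 0.3428; √K_a = 0.5855.
The active pressure is zero where K_a γ z = 2c√K_a, so z_c = 2c/(γ√K_a) = 2×8/(15.1×0.5855) = 1.810 m.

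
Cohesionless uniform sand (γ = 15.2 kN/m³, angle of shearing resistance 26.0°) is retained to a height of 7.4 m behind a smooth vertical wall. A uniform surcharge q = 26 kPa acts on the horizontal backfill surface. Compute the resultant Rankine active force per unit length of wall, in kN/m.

238 kN/m

K_a = tan²(45° − φ/2) = 0.3905.
Soil triangle: ½ K_a γ H² = 0.5×0.3905×15.2×7.4² = 162.5 kN/m.
Surcharge rectangle: K_a q H = 0.3905×26×7.4 = 75.12 kN/m.
Total = 162.5 + 75.12 = 237.6 kN/m.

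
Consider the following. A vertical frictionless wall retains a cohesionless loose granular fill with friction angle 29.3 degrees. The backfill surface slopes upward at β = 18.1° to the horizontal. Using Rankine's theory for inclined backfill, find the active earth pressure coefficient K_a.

0.409

K_a = cos β · (cos β − √(cos²β − cos²φ)) / (cos β + √(cos²β − cos²φ)).
cos β = 0.9505, cos φ = 0.8721, √(cos²β − cos²φ) = 0.3781.
K_a = 0.9505 × (0.9505 − 0.3781)/(0.9505 + 0.3781) = 0.4095.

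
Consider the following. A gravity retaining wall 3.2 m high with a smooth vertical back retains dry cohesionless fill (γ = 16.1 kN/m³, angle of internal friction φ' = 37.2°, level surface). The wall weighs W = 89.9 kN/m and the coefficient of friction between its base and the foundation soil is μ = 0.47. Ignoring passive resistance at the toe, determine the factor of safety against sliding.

2.08

K_a = tan²(45° − 37.2°/2) = 0.2464.
P_a = ½K_aγH² = 0.5×0.2464×16.1×3.2² = 20.31 kN/m, acting at H/3 = 1.067 m above the base.
FS_sliding = μW / P_a = 0.47×89.9 / 20.31 = 2.080.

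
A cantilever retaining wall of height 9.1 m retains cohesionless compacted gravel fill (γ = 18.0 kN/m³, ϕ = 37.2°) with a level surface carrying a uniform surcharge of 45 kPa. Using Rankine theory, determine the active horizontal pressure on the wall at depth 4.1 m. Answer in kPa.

29.3 kPa

K_a = (1 − sin φ)/(1 + sin φ) = 0.2464.
σ_v = γz + q = 18.0 × 4.1 + 45 = 118.8 kPa.
σ_h = K_a σ_v = 0.2464 × 118.8 = 29.27 kPa.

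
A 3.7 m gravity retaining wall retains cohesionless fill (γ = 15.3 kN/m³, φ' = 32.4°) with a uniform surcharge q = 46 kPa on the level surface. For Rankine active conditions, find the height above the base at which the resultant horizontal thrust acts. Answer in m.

K_a = 0.3022.
Triangular part P₁ = ½K_aγH² = 31.65 at H/3 = 1.233 m; rectangular part P₂ = K_a q H = 51.44 at H/2 = 1.850 m.
ȳ = (P₁·1.233 + P₂·1.850)/(P₁+P₂) = 1.615 m.

1.62 m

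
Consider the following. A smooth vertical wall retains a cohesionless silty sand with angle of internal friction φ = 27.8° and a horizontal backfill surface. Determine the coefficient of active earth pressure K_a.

0.364

K_a = (1 − sin φ)/(1 + sin φ) = (1 − sin 27.8°)/(1 + sin 27.8°) = 0.3639.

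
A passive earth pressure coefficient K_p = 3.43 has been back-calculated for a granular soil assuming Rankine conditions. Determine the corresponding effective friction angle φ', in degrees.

K_p = (1+sin φ)/(1−sin φ) ⇒ sin φ = (K_p − 1)/(K_p + 1) = 0.5485.
φ = arcsin(0.5485) = 33.27°.

33.3°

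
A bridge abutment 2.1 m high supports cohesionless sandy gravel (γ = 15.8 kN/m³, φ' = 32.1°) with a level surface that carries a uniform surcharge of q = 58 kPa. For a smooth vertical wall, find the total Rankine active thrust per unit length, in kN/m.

K_a = tan²(45° − φ/2) = 0.3060.
Soil triangle: ½ K_a γ H² = 0.5×0.3060×15.8×2.1² = 10.66 kN/m.
Surcharge rectangle: K_a q H = 0.3060×58×2.1 = 37.27 kN/m.
Total = 10.66 + 37.27 = 47.93 kN/m.

47.9 kN/m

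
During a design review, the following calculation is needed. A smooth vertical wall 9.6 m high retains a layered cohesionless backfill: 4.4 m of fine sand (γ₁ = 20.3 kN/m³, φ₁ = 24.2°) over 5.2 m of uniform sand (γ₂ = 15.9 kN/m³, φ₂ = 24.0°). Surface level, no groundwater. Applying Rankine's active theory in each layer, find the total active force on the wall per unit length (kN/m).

K_a1 = tan²(45°−24.2°/2) = 0.4185; K_a2 = tan²(45°−24.0°/2) = 0.4217.
Layer 1: σ at base = K_a1 γ₁ h₁ = 37.38 kPa; P₁ = ½×37.38×4.4 = 82.24.
Layer 2: σ_v at top = γ₁h₁ = 89.32; σ_h top = K_a2×89.32 = 37.67; σ_h base = K_a2×(89.32+15.9×5.2) = 72.54.
P₂ = ½(37.67+72.54)×5.2 = 286.5. Total P_a = 82.24+286.5 = 368.8 kN/m.

369 kN/m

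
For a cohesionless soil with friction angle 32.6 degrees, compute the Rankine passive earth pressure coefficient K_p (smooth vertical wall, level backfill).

3.34

K_p = (1 + sin φ)/(1 − sin φ) = tan²(45° + 32.6°/2) = 3.336.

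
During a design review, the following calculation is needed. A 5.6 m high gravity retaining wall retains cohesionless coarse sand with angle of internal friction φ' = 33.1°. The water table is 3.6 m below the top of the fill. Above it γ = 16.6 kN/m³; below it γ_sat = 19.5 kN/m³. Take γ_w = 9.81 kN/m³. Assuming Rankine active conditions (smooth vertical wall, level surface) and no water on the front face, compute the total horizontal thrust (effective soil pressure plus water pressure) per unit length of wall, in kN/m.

92.0 kN/m

K_a = tan²(45° − φ/2) = 0.2936.
γ' = 19.5 − 9.81 = 9.690 kN/m³. Depth below WT = 2.0 m.
σ'_h at WT = K_a γ d_w = 17.54 kPa; at base = 17.54 + K_a γ' × 2.0 = 23.23 kPa.
P₁ (0–3.6 m) = ½×17.54×3.6 = 31.58. P₂ (3.6–5.6 m) = ½(17.54+23.23)×2.0 = 40.78.
P_w = ½ γ_w h₂² = 0.5×9.81×2.0² = 19.62. Total = 31.58+40.78+19.62 = 91.98 kN/m.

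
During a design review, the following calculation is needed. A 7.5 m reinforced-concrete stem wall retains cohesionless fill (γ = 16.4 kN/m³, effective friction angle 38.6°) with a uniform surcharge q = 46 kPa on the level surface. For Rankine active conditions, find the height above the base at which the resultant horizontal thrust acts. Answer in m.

3.03 m

K_a = 0.2316.
Triangular part P₁ = ½K_aγH² = 106.8 at H/3 = 2.500 m; rectangular part P₂ = K_a q H = 79.91 at H/2 = 3.750 m.
ȳ = (P₁·2.500 + P₂·3.750)/(P₁+P₂) = 3.035 m.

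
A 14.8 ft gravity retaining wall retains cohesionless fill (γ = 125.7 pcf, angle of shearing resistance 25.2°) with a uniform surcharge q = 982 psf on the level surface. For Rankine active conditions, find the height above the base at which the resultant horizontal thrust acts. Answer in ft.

K_a = 0.4027.
Triangular part P₁ = ½K_aγH² = 5544 at H/3 = 4.933 ft; rectangular part P₂ = K_a q H = 5853 at H/2 = 7.400 ft.
ȳ = (P₁·4.933 + P₂·7.400)/(P₁+P₂) = 6.200 ft.

6.20 ft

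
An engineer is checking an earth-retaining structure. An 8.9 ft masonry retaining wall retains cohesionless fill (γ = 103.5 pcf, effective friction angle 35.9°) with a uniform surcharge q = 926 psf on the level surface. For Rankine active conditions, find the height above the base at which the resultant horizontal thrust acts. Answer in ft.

3.96 ft

K_a = 0.2607.
Triangular part P₁ = ½K_aγH² = 1069 at H/3 = 2.967 ft; rectangular part P₂ = K_a q H = 2149 at H/2 = 4.450 ft.
ȳ = (P₁·2.967 + P₂·4.450)/(P₁+P₂) = 3.957 ft.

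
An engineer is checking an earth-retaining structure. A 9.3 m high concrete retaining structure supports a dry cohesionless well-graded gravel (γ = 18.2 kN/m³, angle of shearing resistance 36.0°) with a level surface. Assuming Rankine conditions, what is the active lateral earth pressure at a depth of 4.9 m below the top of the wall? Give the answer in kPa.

K_a = (1 − sin φ)/(1 + sin φ) = 0.2596.
σ_h = K_a γ z = 0.2596 × 18.2 × 4.9 = 23.15 kPa.

23.2 kPa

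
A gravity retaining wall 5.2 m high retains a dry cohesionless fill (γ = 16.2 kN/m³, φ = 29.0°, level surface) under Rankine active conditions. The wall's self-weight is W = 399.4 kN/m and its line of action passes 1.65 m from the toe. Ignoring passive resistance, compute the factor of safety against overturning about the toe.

K_a = tan²(45° − 29.0°/2) = 0.3470.
P_a = ½K_aγH² = 0.5×0.3470×16.2×5.2² = 76.00 kN/m, acting at H/3 = 1.733 m above the base.
Overturning moment M_o = P_a × H/3 = 76.00 × 1.733 = 131.7.
Resisting moment M_r = W × 1.65 = 399.4 × 1.65 = 659.0.
FS_overturning = M_r/M_o = 659.0/131.7 = 5.003.

5.00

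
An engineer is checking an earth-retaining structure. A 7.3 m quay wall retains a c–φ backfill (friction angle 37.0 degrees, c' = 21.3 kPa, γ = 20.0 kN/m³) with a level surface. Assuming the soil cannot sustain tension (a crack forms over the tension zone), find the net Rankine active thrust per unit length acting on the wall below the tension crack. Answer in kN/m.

22.8 kN/m

K_a = 0.2486; √K_a = 0.4986.
Tension-crack depth z_c = 2c/(γ√K_a) = 2×21.3/(20.0×0.4986) = 4.272 m.
σ_a at base = K_a γ H − 2c√K_a = 0.2486×20.0×7.3 − 2×21.3×0.4986 = 15.05 kPa.
P_a = ½ × 15.05 × (H − z_c) = 0.5×15.05×3.028 = 22.79 kN/m.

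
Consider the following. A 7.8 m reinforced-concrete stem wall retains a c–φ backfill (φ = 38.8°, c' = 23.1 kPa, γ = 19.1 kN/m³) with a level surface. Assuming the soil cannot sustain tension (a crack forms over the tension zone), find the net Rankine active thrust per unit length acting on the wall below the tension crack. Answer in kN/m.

K_a = 0.2296; √K_a = 0.4791.
Tension-crack depth z_c = 2c/(γ√K_a) = 2×23.1/(19.1×0.4791) = 5.049 m.
σ_a at base = K_a γ H − 2c√K_a = 0.2296×19.1×7.8 − 2×23.1×0.4791 = 12.06 kPa.
P_a = ½ × 12.06 × (H − z_c) = 0.5×12.06×2.751 = 16.60 kN/m.

16.6 kN/m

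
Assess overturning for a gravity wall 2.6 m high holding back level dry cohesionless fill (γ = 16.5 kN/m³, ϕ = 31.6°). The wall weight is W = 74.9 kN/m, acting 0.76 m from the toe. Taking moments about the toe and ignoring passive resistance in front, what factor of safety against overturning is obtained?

K_a = tan²(45° − 31.6°/2) = 0.3123.
P_a = ½K_aγH² = 0.5×0.3123×16.5×2.6² = 17.42 kN/m, acting at H/3 = 0.8667 m above the base.
Overturning moment M_o = P_a × H/3 = 17.42 × 0.8667 = 15.10.
Resisting moment M_r = W × 0.76 = 74.9 × 0.76 = 56.92.
FS_overturning = M_r/M_o = 56.92/15.10 = 3.771.

3.77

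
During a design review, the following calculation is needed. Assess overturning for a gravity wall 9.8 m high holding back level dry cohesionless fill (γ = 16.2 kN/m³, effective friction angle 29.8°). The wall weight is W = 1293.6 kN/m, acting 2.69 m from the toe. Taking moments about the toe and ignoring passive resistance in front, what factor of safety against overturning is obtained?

K_a = tan²(45° − 29.8°/2) = 0.3360.
P_a = ½K_aγH² = 0.5×0.3360×16.2×9.8² = 261.4 kN/m, acting at H/3 = 3.267 m above the base.
Overturning moment M_o = P_a × H/3 = 261.4 × 3.267 = 853.9.
Resisting moment M_r = W × 2.69 = 1293.6 × 2.69 = 3480.
FS_overturning = M_r/M_o = 3480/853.9 = 4.075.

4.08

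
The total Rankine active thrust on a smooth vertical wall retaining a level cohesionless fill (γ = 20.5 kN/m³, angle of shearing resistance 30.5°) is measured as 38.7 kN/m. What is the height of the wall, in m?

3.40 m

K_a = 0.3267. P_a = ½ K_a γ H² ⇒ H = √(2P_a/(K_a γ)).
H = √(2×38.7/(0.3267×20.5)) = 3.400 m.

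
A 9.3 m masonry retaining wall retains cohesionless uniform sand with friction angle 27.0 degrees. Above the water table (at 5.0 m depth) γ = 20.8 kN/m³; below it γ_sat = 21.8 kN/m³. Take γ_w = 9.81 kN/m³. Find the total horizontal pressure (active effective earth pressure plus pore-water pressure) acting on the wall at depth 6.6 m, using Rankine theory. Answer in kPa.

K_a = (1 − sin φ)/(1 + sin φ) = 0.3755.
γ' = 21.8 − 9.81 = 11.99 kN/m³.
Effective vertical stress at 6.6 m: σ'_v = 20.8×5.0 + 11.99×1.60 = 123.2 kPa.
σ'_h = K_a σ'_v = 0.3755 × 123.2 = 46.26 kPa; u = γ_w × 1.60 = 15.70 kPa.
Total σ_h = 46.26 + 15.70 = 61.95 kPa.

62.0 kPa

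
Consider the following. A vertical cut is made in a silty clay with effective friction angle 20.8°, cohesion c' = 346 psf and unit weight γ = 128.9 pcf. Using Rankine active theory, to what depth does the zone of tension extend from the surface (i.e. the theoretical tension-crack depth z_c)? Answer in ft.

7.78 ft

K_a = tan²(45° − 20.8°/2) = 0.4759; √K_a = 0.6899.
The active pressure is zero where K_a γ z = 2c√K_a, so z_c = 2c/(γ√K_a) = 2×346/(128.9×0.6899) = 7.782 ft.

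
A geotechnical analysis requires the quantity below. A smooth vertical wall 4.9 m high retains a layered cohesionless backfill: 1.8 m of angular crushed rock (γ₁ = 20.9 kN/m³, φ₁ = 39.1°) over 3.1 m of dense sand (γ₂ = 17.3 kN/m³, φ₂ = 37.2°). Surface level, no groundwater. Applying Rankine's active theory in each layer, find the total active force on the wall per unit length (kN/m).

56.9 kN/m

K_a1 = tan²(45°−39.1°/2) = 0.2265; K_a2 = tan²(45°−37.2°/2) = 0.2464.
Layer 1: σ at base = K_a1 γ₁ h₁ = 8.520 kPa; P₁ = ½×8.520×1.8 = 7.668.
Layer 2: σ_v at top = γ₁h₁ = 37.62; σ_h top = K_a2×37.62 = 9.270; σ_h base = K_a2×(37.62+17.3×3.1) = 22.49.
P₂ = ½(9.270+22.49)×3.1 = 49.22. Total P_a = 7.668+49.22 = 56.89 kN/m.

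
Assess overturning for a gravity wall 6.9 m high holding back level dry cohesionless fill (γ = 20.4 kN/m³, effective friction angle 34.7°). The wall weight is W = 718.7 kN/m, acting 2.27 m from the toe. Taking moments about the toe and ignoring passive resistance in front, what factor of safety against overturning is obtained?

K_a = tan²(45° − 34.7°/2) = 0.2745.
P_a = ½K_aγH² = 0.5×0.2745×20.4×6.9² = 133.3 kN/m, acting at H/3 = 2.300 m above the base.
Overturning moment M_o = P_a × H/3 = 133.3 × 2.300 = 306.6.
Resisting moment M_r = W × 2.27 = 718.7 × 2.27 = 1631.
FS_overturning = M_r/M_o = 1631/306.6 = 5.322.

5.32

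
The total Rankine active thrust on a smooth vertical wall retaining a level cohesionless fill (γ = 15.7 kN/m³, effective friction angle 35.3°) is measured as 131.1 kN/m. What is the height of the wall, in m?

K_a = 0.2675. P_a = ½ K_a γ H² ⇒ H = √(2P_a/(K_a γ)).
H = √(2×131.1/(0.2675×15.7)) = 7.901 m.

7.90 m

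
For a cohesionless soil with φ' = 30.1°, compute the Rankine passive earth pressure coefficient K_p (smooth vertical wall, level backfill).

K_p = (1 + sin φ)/(1 − sin φ) = tan²(45° + 30.1°/2) = 3.012.

3.01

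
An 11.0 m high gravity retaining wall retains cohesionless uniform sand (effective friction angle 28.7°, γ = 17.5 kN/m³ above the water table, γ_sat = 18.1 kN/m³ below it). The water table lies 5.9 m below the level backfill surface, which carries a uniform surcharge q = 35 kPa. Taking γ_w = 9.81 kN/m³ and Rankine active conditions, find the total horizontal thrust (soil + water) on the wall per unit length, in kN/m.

592 kN/m

K_a = tan²(45° − φ/2) = 0.3511.
γ' = 18.1 − 9.81 = 8.290 kN/m³. h₂ = H − d_w = 5.1 m.
σ'_h: at surface K_a·q = 12.29; at WT K_a(q+γd_w) = 48.55; at base K_a(q+γd_w+γ'h₂) = 63.39 kPa.
P₁ = ½(12.29+48.55)×5.9 = 179.5; P₂ = ½(48.55+63.39)×5.1 = 285.4; P_w = ½γ_w h₂² = 127.6.
Total = 179.5+285.4+127.6 = 592.5 kN/m.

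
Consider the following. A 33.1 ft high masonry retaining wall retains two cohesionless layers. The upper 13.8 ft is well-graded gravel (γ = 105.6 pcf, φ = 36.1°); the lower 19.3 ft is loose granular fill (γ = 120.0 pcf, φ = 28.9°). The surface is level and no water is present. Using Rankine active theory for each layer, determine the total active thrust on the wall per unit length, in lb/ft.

20200 lb/ft

K_a1 = tan²(45°−36.1°/2) = 0.2585; K_a2 = tan²(45°−28.9°/2) = 0.3484.
Layer 1: σ at base = K_a1 γ₁ h₁ = 376.7 psf; P₁ = ½×376.7×13.8 = 2599.
Layer 2: σ_v at top = γ₁h₁ = 1457; σ_h top = K_a2×1457 = 507.7; σ_h base = K_a2×(1457+120.0×19.3) = 1314.
P₂ = ½(507.7+1314)×19.3 = 17580. Total P_a = 2599+17580 = 20180 lb/ft.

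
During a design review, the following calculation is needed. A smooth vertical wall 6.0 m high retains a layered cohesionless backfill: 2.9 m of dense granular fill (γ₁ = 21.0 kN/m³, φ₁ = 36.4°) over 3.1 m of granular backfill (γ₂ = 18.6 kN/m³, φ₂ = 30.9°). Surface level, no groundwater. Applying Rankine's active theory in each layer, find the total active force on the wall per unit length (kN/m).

K_a1 = tan²(45°−36.4°/2) = 0.2552; K_a2 = tan²(45°−30.9°/2) = 0.3214.
Layer 1: σ at base = K_a1 γ₁ h₁ = 15.54 kPa; P₁ = ½×15.54×2.9 = 22.53.
Layer 2: σ_v at top = γ₁h₁ = 60.90; σ_h top = K_a2×60.90 = 19.57; σ_h base = K_a2×(60.90+18.6×3.1) = 38.11.
P₂ = ½(19.57+38.11)×3.1 = 89.40. Total P_a = 22.53+89.40 = 111.9 kN/m.

112 kN/m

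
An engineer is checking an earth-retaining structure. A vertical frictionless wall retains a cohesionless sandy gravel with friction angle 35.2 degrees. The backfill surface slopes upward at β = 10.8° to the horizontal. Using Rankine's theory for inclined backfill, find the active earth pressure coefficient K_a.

0.281

K_a = cos β · (cos β − √(cos²β − cos²φ)) / (cos β + √(cos²β − cos²φ)).
cos β = 0.9823, cos φ = 0.8171, √(cos²β − cos²φ) = 0.5451.
K_a = 0.9823 × (0.9823 − 0.5451)/(0.9823 + 0.5451) = 0.2811.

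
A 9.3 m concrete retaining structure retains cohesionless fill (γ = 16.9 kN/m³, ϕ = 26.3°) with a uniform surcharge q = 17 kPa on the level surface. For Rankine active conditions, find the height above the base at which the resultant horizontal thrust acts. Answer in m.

K_a = 0.3859.
Triangular part P₁ = ½K_aγH² = 282.1 at H/3 = 3.100 m; rectangular part P₂ = K_a q H = 61.02 at H/2 = 4.650 m.
ȳ = (P₁·3.100 + P₂·4.650)/(P₁+P₂) = 3.376 m.

3.38 m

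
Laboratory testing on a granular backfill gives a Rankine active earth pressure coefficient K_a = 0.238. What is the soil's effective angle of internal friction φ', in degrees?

38.0°

K_a = tan²(45° − φ/2) ⇒ 45° − φ/2 = arctan(√0.238) = 26.01°.
φ = 2(45° − 26.01°) = 37.99°.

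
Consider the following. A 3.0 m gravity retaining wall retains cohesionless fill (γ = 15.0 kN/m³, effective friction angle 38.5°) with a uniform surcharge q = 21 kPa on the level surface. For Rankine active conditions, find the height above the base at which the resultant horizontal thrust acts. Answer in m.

K_a = 0.2327.
Triangular part P₁ = ½K_aγH² = 15.70 at H/3 = 1.000 m; rectangular part P₂ = K_a q H = 14.66 at H/2 = 1.500 m.
ȳ = (P₁·1.000 + P₂·1.500)/(P₁+P₂) = 1.241 m.

1.24 m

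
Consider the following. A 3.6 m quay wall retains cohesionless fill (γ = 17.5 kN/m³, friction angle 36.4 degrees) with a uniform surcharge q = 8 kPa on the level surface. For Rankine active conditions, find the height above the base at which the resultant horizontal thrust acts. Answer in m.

1.32 m

K_a = 0.2552.
Triangular part P₁ = ½K_aγH² = 28.94 at H/3 = 1.200 m; rectangular part P₂ = K_a q H = 7.349 at H/2 = 1.800 m.
ȳ = (P₁·1.200 + P₂·1.800)/(P₁+P₂) = 1.322 m.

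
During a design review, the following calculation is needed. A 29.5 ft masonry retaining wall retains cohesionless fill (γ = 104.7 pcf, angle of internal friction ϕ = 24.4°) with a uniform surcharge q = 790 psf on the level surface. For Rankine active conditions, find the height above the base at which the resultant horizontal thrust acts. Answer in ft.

K_a = 0.4153.
Triangular part P₁ = ½K_aγH² = 18920 at H/3 = 9.833 ft; rectangular part P₂ = K_a q H = 9679 at H/2 = 14.75 ft.
ȳ = (P₁·9.833 + P₂·14.75)/(P₁+P₂) = 11.50 ft.

11.5 ft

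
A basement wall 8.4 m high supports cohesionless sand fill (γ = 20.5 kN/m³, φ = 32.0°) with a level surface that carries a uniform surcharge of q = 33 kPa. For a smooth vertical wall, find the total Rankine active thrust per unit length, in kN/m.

K_a = tan²(45° − φ/2) = 0.3073.
Soil triangle: ½ K_a γ H² = 0.5×0.3073×20.5×8.4² = 222.2 kN/m.
Surcharge rectangle: K_a q H = 0.3073×33×8.4 = 85.17 kN/m.
Total = 222.2 + 85.17 = 307.4 kN/m.

307 kN/m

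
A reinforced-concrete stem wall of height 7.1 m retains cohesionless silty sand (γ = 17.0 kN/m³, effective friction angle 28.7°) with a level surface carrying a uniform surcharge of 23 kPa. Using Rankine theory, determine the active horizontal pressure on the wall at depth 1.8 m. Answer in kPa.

18.8 kPa

K_a = (1 − sin φ)/(1 + sin φ) = 0.3511.
σ_v = γz + q = 17.0 × 1.8 + 23 = 53.60 kPa.
σ_h = K_a σ_v = 0.3511 × 53.60 = 18.82 kPa.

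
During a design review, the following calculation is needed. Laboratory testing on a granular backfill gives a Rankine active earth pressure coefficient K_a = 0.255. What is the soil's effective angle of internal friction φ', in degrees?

K_a = tan²(45° − φ/2) ⇒ 45° − φ/2 = arctan(√0.255) = 26.79°.
φ = 2(45° − 26.79°) = 36.41°.

36.4°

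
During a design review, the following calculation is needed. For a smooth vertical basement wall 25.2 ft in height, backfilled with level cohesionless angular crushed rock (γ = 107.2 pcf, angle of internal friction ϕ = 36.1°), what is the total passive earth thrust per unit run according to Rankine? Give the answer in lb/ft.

K_p = tan²(45° + φ/2) = 3.869.
P_p = ½ K_p γ H² = 0.5 × 3.869 × 107.2 × 25.2² = 131700 lb/ft.

132000 lb/ft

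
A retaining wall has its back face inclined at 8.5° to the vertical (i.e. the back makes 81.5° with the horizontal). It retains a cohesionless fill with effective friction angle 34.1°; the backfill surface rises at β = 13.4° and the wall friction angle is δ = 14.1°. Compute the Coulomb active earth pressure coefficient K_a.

K_a = sin²(α+φ) / [sin²α · sin(α−δ) · (1 + √{sin(φ+δ)sin(φ−β) / (sin(α−δ)sin(α+β))})²].
With α = 81.5°, φ = 34.1°, δ = 14.1°, β = 13.4°: K_a = 0.3821.

0.382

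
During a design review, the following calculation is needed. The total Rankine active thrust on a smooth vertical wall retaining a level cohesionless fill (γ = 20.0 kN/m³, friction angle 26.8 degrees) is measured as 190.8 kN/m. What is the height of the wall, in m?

K_a = 0.3785. P_a = ½ K_a γ H² ⇒ H = √(2P_a/(K_a γ)).
H = √(2×190.8/(0.3785×20.0)) = 7.100 m.

7.10 m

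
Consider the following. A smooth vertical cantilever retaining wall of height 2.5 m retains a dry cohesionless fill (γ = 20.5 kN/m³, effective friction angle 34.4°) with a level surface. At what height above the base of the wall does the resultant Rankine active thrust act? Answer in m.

0.833 m

K_a = 0.2780.
The pressure distribution is triangular, so the resultant acts at H/3 above the base = 2.5/3 = 0.8333 m.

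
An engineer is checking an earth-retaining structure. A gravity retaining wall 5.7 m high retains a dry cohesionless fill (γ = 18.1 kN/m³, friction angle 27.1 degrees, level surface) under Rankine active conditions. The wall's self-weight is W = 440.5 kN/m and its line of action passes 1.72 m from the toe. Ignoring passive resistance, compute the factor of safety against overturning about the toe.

3.63

K_a = tan²(45° − 27.1°/2) = 0.3741.
P_a = ½K_aγH² = 0.5×0.3741×18.1×5.7² = 110.0 kN/m, acting at H/3 = 1.900 m above the base.
Overturning moment M_o = P_a × H/3 = 110.0 × 1.900 = 209.0.
Resisting moment M_r = W × 1.72 = 440.5 × 1.72 = 757.7.
FS_overturning = M_r/M_o = 757.7/209.0 = 3.626.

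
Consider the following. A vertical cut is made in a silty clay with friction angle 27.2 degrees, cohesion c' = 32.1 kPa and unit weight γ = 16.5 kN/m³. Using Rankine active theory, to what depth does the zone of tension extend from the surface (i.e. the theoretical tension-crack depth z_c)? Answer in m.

K_a = tan²(45° − 27.2°/2) = 0.3726; √K_a = 0.6104.
The active pressure is zero where K_a γ z = 2c√K_a, so z_c = 2c/(γ√K_a) = 2×32.1/(16.5×0.6104) = 6.374 m.

6.37 m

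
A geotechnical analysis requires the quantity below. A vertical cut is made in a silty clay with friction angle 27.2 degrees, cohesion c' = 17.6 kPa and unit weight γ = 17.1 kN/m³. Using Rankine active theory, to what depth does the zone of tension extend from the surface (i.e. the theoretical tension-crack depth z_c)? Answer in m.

K_a = tan²(45° − 27.2°/2) = 0.3726; √K_a = 0.6104.
The active pressure is zero where K_a γ z = 2c√K_a, so z_c = 2c/(γ√K_a) = 2×17.6/(17.1×0.6104) = 3.372 m.

3.37 m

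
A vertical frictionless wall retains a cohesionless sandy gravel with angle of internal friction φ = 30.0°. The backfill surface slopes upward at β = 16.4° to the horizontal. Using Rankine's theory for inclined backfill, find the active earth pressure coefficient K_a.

K_a = cos β · (cos β − √(cos²β − cos²φ)) / (cos β + √(cos²β − cos²φ)).
cos β = 0.9593, cos φ = 0.8660, √(cos²β − cos²φ) = 0.4127.
K_a = 0.9593 × (0.9593 − 0.4127)/(0.9593 + 0.4127) = 0.3822.

0.382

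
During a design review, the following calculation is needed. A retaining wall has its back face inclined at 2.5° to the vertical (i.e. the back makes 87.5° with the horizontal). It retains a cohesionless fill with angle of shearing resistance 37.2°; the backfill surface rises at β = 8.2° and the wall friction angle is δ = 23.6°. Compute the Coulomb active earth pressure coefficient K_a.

0.265

K_a = sin²(α+φ) / [sin²α · sin(α−δ) · (1 + √{sin(φ+δ)sin(φ−β) / (sin(α−δ)sin(α+β))})²].
With α = 87.5°, φ = 37.2°, δ = 23.6°, β = 8.2°: K_a = 0.2646.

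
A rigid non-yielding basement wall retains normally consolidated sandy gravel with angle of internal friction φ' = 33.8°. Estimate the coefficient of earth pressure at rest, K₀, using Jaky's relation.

0.444

K₀ = 1 − sin φ' = 1 − sin 33.8° = 0.4437.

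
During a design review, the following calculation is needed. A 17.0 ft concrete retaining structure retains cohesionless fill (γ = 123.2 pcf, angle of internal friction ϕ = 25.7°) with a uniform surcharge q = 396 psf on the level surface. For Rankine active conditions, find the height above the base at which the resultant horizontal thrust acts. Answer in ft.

6.44 ft

K_a = 0.3950.
Triangular part P₁ = ½K_aγH² = 7033 at H/3 = 5.667 ft; rectangular part P₂ = K_a q H = 2659 at H/2 = 8.500 ft.
ȳ = (P₁·5.667 + P₂·8.500)/(P₁+P₂) = 6.444 ft.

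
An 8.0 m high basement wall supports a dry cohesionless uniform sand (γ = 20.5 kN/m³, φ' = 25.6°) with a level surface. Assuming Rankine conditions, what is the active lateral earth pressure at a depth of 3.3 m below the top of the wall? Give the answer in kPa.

K_a = (1 − sin φ)/(1 + sin φ) = 0.3966.
σ_h = K_a γ z = 0.3966 × 20.5 × 3.3 = 26.83 kPa.

26.8 kPa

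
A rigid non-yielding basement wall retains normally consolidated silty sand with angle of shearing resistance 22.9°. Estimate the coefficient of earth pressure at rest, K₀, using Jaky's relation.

0.611

K₀ = 1 − sin φ' = 1 − sin 22.9° = 0.6109.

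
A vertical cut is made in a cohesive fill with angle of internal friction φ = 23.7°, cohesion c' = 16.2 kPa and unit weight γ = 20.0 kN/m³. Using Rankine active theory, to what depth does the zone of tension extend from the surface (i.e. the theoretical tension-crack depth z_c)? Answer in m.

2.48 m

K_a = tan²(45° − 23.7°/2) = 0.4266; √K_a = 0.6531.
The active pressure is zero where K_a γ z = 2c√K_a, so z_c = 2c/(γ√K_a) = 2×16.2/(20.0×0.6531) = 2.480 m.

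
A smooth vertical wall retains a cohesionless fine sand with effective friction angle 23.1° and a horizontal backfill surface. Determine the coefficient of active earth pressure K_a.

K_a = tan²(45° − φ/2) = tan²(33.45°) = 0.4364.

0.436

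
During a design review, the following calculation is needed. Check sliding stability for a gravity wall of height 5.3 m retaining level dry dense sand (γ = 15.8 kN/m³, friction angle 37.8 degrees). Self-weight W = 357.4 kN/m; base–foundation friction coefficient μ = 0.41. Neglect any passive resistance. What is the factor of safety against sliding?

2.75

K_a = tan²(45° − 37.8°/2) = 0.2400.
P_a = ½K_aγH² = 0.5×0.2400×15.8×5.3² = 53.26 kN/m, acting at H/3 = 1.767 m above the base.
FS_sliding = μW / P_a = 0.41×357.4 / 53.26 = 2.751.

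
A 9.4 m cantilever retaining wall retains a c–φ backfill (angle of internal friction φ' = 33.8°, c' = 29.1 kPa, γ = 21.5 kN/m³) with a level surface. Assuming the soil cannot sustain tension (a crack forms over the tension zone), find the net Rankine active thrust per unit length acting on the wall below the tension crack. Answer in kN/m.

57.5 kN/m

K_a = 0.2851; √K_a = 0.5340.
Tension-crack depth z_c = 2c/(γ√K_a) = 2×29.1/(21.5×0.5340) = 5.070 m.
σ_a at base = K_a γ H − 2c√K_a = 0.2851×21.5×9.4 − 2×29.1×0.5340 = 26.54 kPa.
P_a = ½ × 26.54 × (H − z_c) = 0.5×26.54×4.330 = 57.47 kN/m.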